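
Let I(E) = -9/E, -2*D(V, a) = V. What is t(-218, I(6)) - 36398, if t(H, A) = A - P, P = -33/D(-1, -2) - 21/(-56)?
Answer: -290671/8 ≈ -36334.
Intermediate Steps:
D(V, a) = -V/2
P = -525/8 (P = -33/((-1/2*(-1))) - 21/(-56) = -33/1/2 - 21*(-1/56) = -33*2 + 3/8 = -66 + 3/8 = -525/8 ≈ -65.625)
t(H, A) = 525/8 + A (t(H, A) = A - 1*(-525/8) = A + 525/8 = 525/8 + A)
t(-218, I(6)) - 36398 = (525/8 - 9/6) - 36398 = (525/8 - 9*1/6) - 36398 = (525/8 - 3/2) - 36398 = 513/8 - 36398 = -290671/8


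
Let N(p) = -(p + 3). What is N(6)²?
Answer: 81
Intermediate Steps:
N(p) = -3 - p (N(p) = -(3 + p) = -3 - p)
N(6)² = (-3 - 1*6)² = (-3 - 6)² = (-9)² = 81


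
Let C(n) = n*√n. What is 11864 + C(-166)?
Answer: 11864 - 166*I*√166 ≈ 11864.0 - 2138.8*I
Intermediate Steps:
C(n) = n^(3/2)
11864 + C(-166) = 11864 + (-166)^(3/2) = 11864 - 166*I*√166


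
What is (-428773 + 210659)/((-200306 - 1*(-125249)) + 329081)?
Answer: -109057/127012 ≈ -0.85863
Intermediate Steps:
(-428773 + 210659)/((-200306 - 1*(-125249)) + 329081) = -218114/((-200306 + 125249) + 329081) = -218114/(-75057 + 329081) = -218114/254024 = -218114*1/254024 = -109057/127012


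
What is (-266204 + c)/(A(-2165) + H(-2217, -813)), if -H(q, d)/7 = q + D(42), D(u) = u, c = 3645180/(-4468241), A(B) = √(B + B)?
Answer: -3621927844287480/207152080786831 + 1189467272344*I*√4330/1035760403934155 ≈ -17.484 + 0.075568*I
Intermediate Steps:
A(B) = √2*√B (A(B) = √(2*B) = √2*√B)
c = -3645180/4468241 (c = 3645180*(-1/4468241) = -3645180/4468241 ≈ -0.81580)
H(q, d) = -294 - 7*q (H(q, d) = -7*(q + 42) = -7*(42 + q) = -294 - 7*q)
(-266204 + c)/(A(-2165) + H(-2217, -813)) = (-266204 - 3645180/4468241)/(√2*√(-2165) + (-294 - 7*(-2217))) = -1189467272344/(4468241*(√2*(I*√2165) + (-294 + 15519))) = -1189467272344/(4468241*(I*√4330 + 15225)) = -1189467272344/(4468241*(15225 + I*√4330))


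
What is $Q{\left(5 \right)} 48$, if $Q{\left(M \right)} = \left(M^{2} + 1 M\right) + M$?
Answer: $1680$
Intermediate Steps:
$Q{\left(M \right)} = M^{2} + 2 M$ ($Q{\left(M \right)} = \left(M^{2} + M\right) + M = \left(M + M^{2}\right) + M = M^{2} + 2 M$)
$Q{\left(5 \right)} 48 = 5 \left(2 + 5\right) 48 = 5 \cdot 7 \cdot 48 = 35 \cdot 48 = 1680$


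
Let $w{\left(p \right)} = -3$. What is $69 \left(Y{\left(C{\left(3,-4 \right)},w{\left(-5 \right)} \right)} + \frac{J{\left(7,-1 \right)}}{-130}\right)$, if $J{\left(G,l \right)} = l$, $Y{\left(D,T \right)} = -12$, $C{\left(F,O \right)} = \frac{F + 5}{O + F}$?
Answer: $- \frac{107571}{130} \approx -827.47$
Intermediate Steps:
$C{\left(F,O \right)} = \frac{5 + F}{F + O}$
$69 \left(Y{\left(C{\left(3,-4 \right)},w{\left(-5 \right)} \right)} + \frac{J{\left(7,-1 \right)}}{-130}\right) = 69 \left(-12 - \frac{1}{-130}\right) = 69 \left(-12 - - \frac{1}{130}\right) = 69 \left(-12 + \frac{1}{130}\right) = 69 \left(- \frac{1559}{130}\right) = - \frac{107571}{130}$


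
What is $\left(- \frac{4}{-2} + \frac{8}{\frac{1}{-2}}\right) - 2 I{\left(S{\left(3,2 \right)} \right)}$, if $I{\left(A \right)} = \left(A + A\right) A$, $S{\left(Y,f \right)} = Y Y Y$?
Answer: $-2930$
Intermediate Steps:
$S{\left(Y,f \right)} = Y^{3}$ ($S{\left(Y,f \right)} = Y^{2} Y = Y^{3}$)
$I{\left(A \right)} = 2 A^{2}$ ($I{\left(A \right)} = 2 A A = 2 A^{2}$)
$\left(- \frac{4}{-2} + \frac{8}{\frac{1}{-2}}\right) - 2 I{\left(S{\left(3,2 \right)} \right)} = \left(- \frac{4}{-2} + \frac{8}{\frac{1}{-2}}\right) - 2 \cdot 2 \left(3^{3}\right)^{2} = \left(\left(-4\right) \left(- \frac{1}{2}\right) + \frac{8}{- \frac{1}{2}}\right) - 2 \cdot 2 \cdot 27^{2} = \left(2 + 8 \left(-2\right)\right) - 2 \cdot 2 \cdot 729 = \left(2 - 16\right) - 2916 = -14 - 2916 = -2930$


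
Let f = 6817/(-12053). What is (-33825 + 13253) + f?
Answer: -14585949/709 ≈ -20573.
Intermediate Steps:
f = -401/709 (f = 6817*(-1/12053) = -401/709 ≈ -0.56559)
(-33825 + 13253) + f = (-33825 + 13253) - 401/709 = -20572 - 401/709 = -14585949/709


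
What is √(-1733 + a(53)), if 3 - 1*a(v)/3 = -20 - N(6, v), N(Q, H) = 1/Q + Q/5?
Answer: I*√165990/10 ≈ 40.742*I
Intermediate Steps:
N(Q, H) = 1/Q + Q/5 (N(Q, H) = 1/Q + Q*(⅕) = 1/Q + Q/5)
a(v) = 731/10 (a(v) = 9 - 3*(-20 - (1/6 + (⅕)*6)) = 9 - 3*(-20 - (⅙ + 6/5)) = 9 - 3*(-20 - 1*41/30) = 9 - 3*(-20 - 41/30) = 9 - 3*(-641/30) = 9 + 641/10 = 731/10)
√(-1733 + a(53)) = √(-1733 + 731/10) = √(-16599/10) = I*√165990/10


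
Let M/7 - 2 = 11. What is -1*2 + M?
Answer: 89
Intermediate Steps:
M = 91 (M = 14 + 7*11 = 14 + 77 = 91)
-1*2 + M = -1*2 + 91 = -2 + 91 = 89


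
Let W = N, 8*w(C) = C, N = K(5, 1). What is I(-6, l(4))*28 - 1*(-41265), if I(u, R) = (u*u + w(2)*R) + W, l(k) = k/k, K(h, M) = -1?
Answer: 42252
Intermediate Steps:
N = -1
w(C) = C/8
W = -1
l(k) = 1
I(u, R) = -1 + u² + R/4 (I(u, R) = (u*u + ((⅛)*2)*R) - 1 = (u² + R/4) - 1 = -1 + u² + R/4)
I(-6, l(4))*28 - 1*(-41265) = (-1 + (-6)² + (¼)*1)*28 - 1*(-41265) = (-1 + 36 + ¼)*28 + 41265 = (141/4)*28 + 41265 = 987 + 41265 = 42252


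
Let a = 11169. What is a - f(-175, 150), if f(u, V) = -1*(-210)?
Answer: 10959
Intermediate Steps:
f(u, V) = 210
a - f(-175, 150) = 11169 - 1*210 = 11169 - 210 = 10959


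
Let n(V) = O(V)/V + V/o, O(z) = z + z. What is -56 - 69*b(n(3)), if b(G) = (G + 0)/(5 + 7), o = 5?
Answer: -1419/20 ≈ -70.950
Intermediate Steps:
O(z) = 2*z
n(V) = 2 + V/5 (n(V) = (2*V)/V + V/5 = 2 + V*(1/5) = 2 + V/5)
b(G) = G/12
-56 - 69*b(n(3)) = -56 - 23*(2 + (1/5)*3)/4 = -56 - 23*(2 + 3/5)/4 = -56 - 23*13/(4*5) = -56 - 69*13/60 = -56 - 299/20 = -1419/20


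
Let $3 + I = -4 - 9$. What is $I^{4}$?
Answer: $65536$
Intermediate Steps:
$I = -16$ ($I = -3 - 13 = -16$)
$I^{4} = \left(-16\right)^{4} = 65536$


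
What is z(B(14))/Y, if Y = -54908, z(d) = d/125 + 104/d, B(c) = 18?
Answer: -3331/30885750 ≈ -0.00010785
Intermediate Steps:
z(d) = 104/d + d/125 (z(d) = d*(1/125) + 104/d = d/125 + 104/d = 104/d + d/125)
z(B(14))/Y = (104/18 + (1/125)*18)/(-54908) = (104*(1/18) + 18/125)*(-1/54908) = (52/9 + 18/125)*(-1/54908) = (6662/1125)*(-1/54908) = -3331/30885750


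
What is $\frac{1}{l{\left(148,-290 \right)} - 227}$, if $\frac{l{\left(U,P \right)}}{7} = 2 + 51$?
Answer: $\frac{1}{144} \approx 0.0069444$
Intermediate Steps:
$l{\left(U,P \right)} = 371$ ($l{\left(U,P \right)} = 7 \left(2 + 51\right) = 7 \cdot 53 = 371$)
$\frac{1}{l{\left(148,-290 \right)} - 227} = \frac{1}{371 - 227} = \frac{1}{144}$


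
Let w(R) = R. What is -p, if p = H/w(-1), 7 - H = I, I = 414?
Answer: -407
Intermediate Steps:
H = -407 (H = 7 - 1*414 = 7 - 414 = -407)
p = 407 (p = -407/(-1) = -407*(-1) = 407)
-p = -1*407 = -407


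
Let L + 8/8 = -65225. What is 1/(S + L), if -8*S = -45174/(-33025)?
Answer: -132100/8616377187 ≈ -1.5331e-5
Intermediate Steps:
L = -65226 (L = -1 - 65225 = -65226)
S = -22587/132100 (S = -(-22587)/(4*(-33025)) = -(-22587)*(-1)/(4*33025) = -1/8*45174/33025 = -22587/132100 ≈ -0.17098)
1/(S + L) = 1/(-22587/132100 - 65226) = 1/(-8616377187/132100) = -132100/8616377187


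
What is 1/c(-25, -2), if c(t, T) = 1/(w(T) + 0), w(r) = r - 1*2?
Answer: -4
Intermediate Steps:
w(r) = -2 + r (w(r) = r - 2 = -2 + r)
c(t, T) = 1/(-2 + T) (c(t, T) = 1/((-2 + T) + 0) = 1/(-2 + T))
1/c(-25, -2) = 1/(1/(-2 - 2)) = 1/(1/(-4)) = 1/(-¼) = -4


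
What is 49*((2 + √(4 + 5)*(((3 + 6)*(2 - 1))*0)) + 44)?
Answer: 2254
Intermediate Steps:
49*((2 + √(4 + 5)*(((3 + 6)*(2 - 1))*0)) + 44) = 49*((2 + √9*((9*1)*0)) + 44) = 49*((2 + 3*(9*0)) + 44) = 49*((2 + 3*0) + 44) = 49*((2 + 0) + 44) = 49*(2 + 44) = 49*46 = 2254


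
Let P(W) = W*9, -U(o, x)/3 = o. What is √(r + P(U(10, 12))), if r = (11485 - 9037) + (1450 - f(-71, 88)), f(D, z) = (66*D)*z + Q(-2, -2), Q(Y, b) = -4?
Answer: 80*√65 ≈ 644.98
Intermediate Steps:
f(D, z) = -4 + 66*D*z (f(D, z) = (66*D)*z - 4 = 66*D*z - 4 = -4 + 66*D*z)
U(o, x) = -3*o
r = 416270 (r = (11485 - 9037) + (1450 - (-4 + 66*(-71)*88)) = 2448 + (1450 - (-4 - 412368)) = 2448 + (1450 - 1*(-412372)) = 2448 + (1450 + 412372) = 2448 + 413822 = 416270)
P(W) = 9*W
√(r + P(U(10, 12))) = √(416270 + 9*(-3*10)) = √(416270 + 9*(-30)) = √(416270 - 270) = √416000 = 80*√65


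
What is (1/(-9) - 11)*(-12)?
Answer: 400/3 ≈ 133.33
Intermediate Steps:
(1/(-9) - 11)*(-12) = (-⅑ - 11)*(-12) = -100/9*(-12) = 400/3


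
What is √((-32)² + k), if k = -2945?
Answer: I*√1921 ≈ 43.829*I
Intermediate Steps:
√((-32)² + k) = √((-32)² - 2945) = √(1024 - 2945) = √(-1921) = I*√1921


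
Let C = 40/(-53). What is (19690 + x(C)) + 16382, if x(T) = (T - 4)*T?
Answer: 101336328/2809 ≈ 36076.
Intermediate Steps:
C = -40/53 (C = 40*(-1/53) = -40/53 ≈ -0.75472)
x(T) = T*(-4 + T) (x(T) = (-4 + T)*T = T*(-4 + T))
(19690 + x(C)) + 16382 = (19690 - 40*(-4 - 40/53)/53) + 16382 = (19690 - 40/53*(-252/53)) + 16382 = (19690 + 10080/2809) + 16382 = 55319290/2809 + 16382 = 101336328/2809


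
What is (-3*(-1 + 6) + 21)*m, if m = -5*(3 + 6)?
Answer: -270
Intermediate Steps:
m = -45 (m = -5*9 = -45)
(-3*(-1 + 6) + 21)*m = (-3*(-1 + 6) + 21)*(-45) = (-3*5 + 21)*(-45) = (-15 + 21)*(-45) = 6*(-45) = -270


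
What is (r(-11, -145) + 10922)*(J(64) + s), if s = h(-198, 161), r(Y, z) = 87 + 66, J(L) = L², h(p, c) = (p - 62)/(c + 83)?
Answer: 2766435325/61 ≈ 4.5351e+7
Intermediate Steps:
h(p, c) = (-62 + p)/(83 + c)
r(Y, z) = 153
s = -65/61 (s = (-62 - 198)/(83 + 161) = -260/244 = (1/244)*(-260) = -65/61 ≈ -1.0656)
(r(-11, -145) + 10922)*(J(64) + s) = (153 + 10922)*(64² - 65/61) = 11075*(4096 - 65/61) = 11075*(249791/61) = 2766435325/61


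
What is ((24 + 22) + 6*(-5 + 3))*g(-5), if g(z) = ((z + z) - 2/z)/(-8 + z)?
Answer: 1632/65 ≈ 25.108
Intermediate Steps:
g(z) = (-2/z + 2*z)/(-8 + z) (g(z) = (2*z - 2/z)/(-8 + z) = (-2/z + 2*z)/(-8 + z))
((24 + 22) + 6*(-5 + 3))*g(-5) = ((24 + 22) + 6*(-5 + 3))*(2*(-1 + (-5)**2)/(-5*(-8 - 5))) = (46 + 6*(-2))*(2*(-1/5)*(-1 + 25)/(-13)) = (46 - 12)*(2*(-1/5)*(-1/13)*24) = 34*(48/65) = 1632/65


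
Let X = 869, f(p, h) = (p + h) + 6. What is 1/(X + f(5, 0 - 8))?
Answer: 1/872 ≈ 0.0011468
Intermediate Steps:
f(p, h) = 6 + h + p (f(p, h) = (h + p) + 6 = 6 + h + p)
1/(X + f(5, 0 - 8)) = 1/(869 + (6 + (0 - 8) + 5)) = 1/(869 + (6 - 8 + 5)) = 1/(869 + 3) = 1/872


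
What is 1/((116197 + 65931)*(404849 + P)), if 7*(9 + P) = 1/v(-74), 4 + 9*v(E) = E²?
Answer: 266/19612898083703 ≈ 1.3562e-11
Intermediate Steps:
v(E) = -4/9 + E²/9
P = -38303/4256 (P = -9 + 1/(7*(-4/9 + (⅑)*(-74)²)) = -9 + 1/(7*(-4/9 + (⅑)*5476)) = -9 + 1/(7*(-4/9 + 5476/9)) = -9 + (⅐)/608 = -9 + (⅐)*(1/608) = -9 + 1/4256 = -38303/4256 ≈ -8.9998)
1/((116197 + 65931)*(404849 + P)) = 1/((116197 + 65931)*(404849 - 38303/4256)) = 1/(182128*(1722999041/4256)) = 1/(19612898083703/266) = 266/19612898083703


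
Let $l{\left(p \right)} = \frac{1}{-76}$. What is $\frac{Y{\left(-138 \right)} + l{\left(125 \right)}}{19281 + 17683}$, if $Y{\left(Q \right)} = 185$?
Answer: $\frac{14059}{2809264} \approx 0.0050045$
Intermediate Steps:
$l{\left(p \right)} = - \frac{1}{76}$
$\frac{Y{\left(-138 \right)} + l{\left(125 \right)}}{19281 + 17683} = \frac{185 - \frac{1}{76}}{19281 + 17683} = \frac{14059}{76 \cdot 36964} = \frac{14059}{76} \cdot \frac{1}{36964} = \frac{14059}{2809264}$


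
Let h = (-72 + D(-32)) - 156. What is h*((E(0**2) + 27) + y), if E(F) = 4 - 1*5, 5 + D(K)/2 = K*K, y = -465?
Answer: -794590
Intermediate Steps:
D(K) = -10 + 2*K**2 (D(K) = -10 + 2*(K*K) = -10 + 2*K**2)
E(F) = -1 (E(F) = 4 - 5 = -1)
h = 1810 (h = (-72 + (-10 + 2*(-32)**2)) - 156 = (-72 + (-10 + 2*1024)) - 156 = (-72 + (-10 + 2048)) - 156 = (-72 + 2038) - 156 = 1966 - 156 = 1810)
h*((E(0**2) + 27) + y) = 1810*((-1 + 27) - 465) = 1810*(26 - 465) = 1810*(-439) = -794590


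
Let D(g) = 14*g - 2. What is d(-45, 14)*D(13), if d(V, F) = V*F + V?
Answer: -121500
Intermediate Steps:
d(V, F) = V + F*V (d(V, F) = F*V + V = V + F*V)
D(g) = -2 + 14*g
d(-45, 14)*D(13) = (-45*(1 + 14))*(-2 + 14*13) = (-45*15)*(-2 + 182) = -675*180 = -121500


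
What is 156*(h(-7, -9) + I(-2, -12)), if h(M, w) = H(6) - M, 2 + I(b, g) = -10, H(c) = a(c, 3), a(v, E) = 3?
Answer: -312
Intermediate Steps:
H(c) = 3
I(b, g) = -12 (I(b, g) = -2 - 10 = -12)
h(M, w) = 3 - M
156*(h(-7, -9) + I(-2, -12)) = 156*((3 - 1*(-7)) - 12) = 156*((3 + 7) - 12) = 156*(10 - 12) = 156*(-2) = -312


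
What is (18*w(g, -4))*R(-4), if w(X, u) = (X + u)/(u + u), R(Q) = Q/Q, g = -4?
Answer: 18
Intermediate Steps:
R(Q) = 1
w(X, u) = (X + u)/(2*u) (w(X, u) = (X + u)/((2*u)) = (X + u)*(1/(2*u)) = (X + u)/(2*u))
(18*w(g, -4))*R(-4) = (18*((½)*(-4 - 4)/(-4)))*1 = (18*((½)*(-¼)*(-8)))*1 = (18*1)*1 = 18*1 = 18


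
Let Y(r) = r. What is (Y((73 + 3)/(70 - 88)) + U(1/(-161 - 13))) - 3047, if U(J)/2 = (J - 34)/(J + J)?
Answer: 25792/9 ≈ 2865.8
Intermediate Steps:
U(J) = (-34 + J)/J (U(J) = 2*((J - 34)/(J + J)) = 2*((-34 + J)/((2*J))) = 2*((-34 + J)*(1/(2*J))) = 2*((-34 + J)/(2*J)) = (-34 + J)/J)
(Y((73 + 3)/(70 - 88)) + U(1/(-161 - 13))) - 3047 = ((73 + 3)/(70 - 88) + (-34 + 1/(-161 - 13))/(1/(-161 - 13))) - 3047 = (76/(-18) + (-34 + 1/(-174))/(1/(-174))) - 3047 = (76*(-1/18) + (-34 - 1/174)/(-1/174)) - 3047 = (-38/9 - 174*(-5917/174)) - 3047 = (-38/9 + 5917) - 3047 = 53215/9 - 3047 = 25792/9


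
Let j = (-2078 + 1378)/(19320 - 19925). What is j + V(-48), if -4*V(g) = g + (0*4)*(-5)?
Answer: 1592/121 ≈ 13.157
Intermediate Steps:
V(g) = -g/4 (V(g) = -(g + (0*4)*(-5))/4 = -(g + 0*(-5))/4 = -(g + 0)/4 = -g/4)
j = 140/121 (j = -700/(-605) = -700*(-1/605) = 140/121 ≈ 1.1570)
j + V(-48) = 140/121 - ¼*(-48) = 140/121 + 12 = 1592/121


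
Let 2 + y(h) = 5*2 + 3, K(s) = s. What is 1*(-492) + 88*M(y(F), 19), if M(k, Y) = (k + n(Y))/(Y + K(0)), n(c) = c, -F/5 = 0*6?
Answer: -6708/19 ≈ -353.05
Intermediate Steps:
F = 0 (F = -0*6 = -5*0 = 0)
y(h) = 11 (y(h) = -2 + (5*2 + 3) = -2 + (10 + 3) = -2 + 13 = 11)
M(k, Y) = (Y + k)/Y (M(k, Y) = (k + Y)/(Y + 0) = (Y + k)/Y)
1*(-492) + 88*M(y(F), 19) = 1*(-492) + 88*((19 + 11)/19) = -492 + 88*((1/19)*30) = -492 + 88*(30/19) = -492 + 2640/19 = -6708/19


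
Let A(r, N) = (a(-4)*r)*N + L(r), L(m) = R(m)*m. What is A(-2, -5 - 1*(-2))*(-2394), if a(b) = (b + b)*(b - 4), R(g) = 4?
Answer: -900144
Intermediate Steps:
a(b) = 2*b*(-4 + b) (a(b) = (2*b)*(-4 + b) = 2*b*(-4 + b))
L(m) = 4*m
A(r, N) = 4*r + 64*N*r (A(r, N) = ((2*(-4)*(-4 - 4))*r)*N + 4*r = ((2*(-4)*(-8))*r)*N + 4*r = (64*r)*N + 4*r = 64*N*r + 4*r = 4*r + 64*N*r)
A(-2, -5 - 1*(-2))*(-2394) = (4*(-2)*(1 + 16*(-5 - 1*(-2))))*(-2394) = (4*(-2)*(1 + 16*(-5 + 2)))*(-2394) = (4*(-2)*(1 + 16*(-3)))*(-2394) = (4*(-2)*(1 - 48))*(-2394) = (4*(-2)*(-47))*(-2394) = 376*(-2394) = -900144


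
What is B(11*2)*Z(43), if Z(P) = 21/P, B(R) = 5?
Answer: 105/43 ≈ 2.4419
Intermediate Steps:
B(11*2)*Z(43) = 5*(21/43) = 105/43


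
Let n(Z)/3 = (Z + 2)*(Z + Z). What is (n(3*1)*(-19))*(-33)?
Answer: 56430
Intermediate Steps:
n(Z) = 6*Z*(2 + Z) (n(Z) = 3*((Z + 2)*(Z + Z)) = 3*((2 + Z)*(2*Z)) = 3*(2*Z*(2 + Z)) = 6*Z*(2 + Z))
(n(3*1)*(-19))*(-33) = ((6*(3*1)*(2 + 3*1))*(-19))*(-33) = ((6*3*(2 + 3))*(-19))*(-33) = ((6*3*5)*(-19))*(-33) = (90*(-19))*(-33) = -1710*(-33) = 56430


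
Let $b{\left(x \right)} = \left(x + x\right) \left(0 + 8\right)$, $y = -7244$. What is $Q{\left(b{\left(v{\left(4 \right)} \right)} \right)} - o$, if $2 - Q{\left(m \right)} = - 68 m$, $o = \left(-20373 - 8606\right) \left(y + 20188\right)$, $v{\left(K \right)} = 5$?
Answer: $375109618$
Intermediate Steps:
$b{\left(x \right)} = 16 x$ ($b{\left(x \right)} = 2 x 8 = 16 x$)
$o = -375104176$ ($o = \left(-20373 - 8606\right) \left(-7244 + 20188\right) = \left(-28979\right) 12944 = -375104176$)
$Q{\left(m \right)} = 2 + 68 m$ ($Q{\left(m \right)} = 2 - - 68 m = 2 + 68 m$)
$Q{\left(b{\left(v{\left(4 \right)} \right)} \right)} - o = \left(2 + 68 \cdot 16 \cdot 5\right) - -375104176 = \left(2 + 68 \cdot 80\right) + 375104176 = \left(2 + 5440\right) + 375104176 = 5442 + 375104176 = 375109618$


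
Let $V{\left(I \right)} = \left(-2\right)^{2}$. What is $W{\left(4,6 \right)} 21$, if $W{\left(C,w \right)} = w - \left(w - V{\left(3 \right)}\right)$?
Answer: $84$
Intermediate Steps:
$V{\left(I \right)} = 4$
$W{\left(C,w \right)} = 4$ ($W{\left(C,w \right)} = w - \left(-4 + w\right) = 4$)
$W{\left(4,6 \right)} 21 = 4 \cdot 21 = 84$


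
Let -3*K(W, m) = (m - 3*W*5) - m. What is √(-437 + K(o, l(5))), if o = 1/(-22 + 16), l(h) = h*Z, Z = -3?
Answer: I*√15762/6 ≈ 20.924*I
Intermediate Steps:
l(h) = -3*h (l(h) = h*(-3) = -3*h)
o = -⅙ (o = 1/(-6) = -⅙ ≈ -0.16667)
K(W, m) = 5*W (K(W, m) = -((m - 3*W*5) - m)/3 = -((m - 15*W) - m)/3 = -(-5)*W = 5*W)
√(-437 + K(o, l(5))) = √(-437 + 5*(-⅙)) = √(-437 - ⅚) = √(-2627/6) = I*√15762/6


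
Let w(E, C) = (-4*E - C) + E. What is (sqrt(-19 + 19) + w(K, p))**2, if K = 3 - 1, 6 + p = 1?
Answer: 1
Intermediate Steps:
p = -5 (p = -6 + 1 = -5)
K = 2
w(E, C) = -C - 3*E (w(E, C) = (-C - 4*E) + E = -C - 3*E)
(sqrt(-19 + 19) + w(K, p))**2 = (sqrt(-19 + 19) + (-1*(-5) - 3*2))**2 = (sqrt(0) + (5 - 6))**2 = (0 - 1)**2 = (-1)**2 = 1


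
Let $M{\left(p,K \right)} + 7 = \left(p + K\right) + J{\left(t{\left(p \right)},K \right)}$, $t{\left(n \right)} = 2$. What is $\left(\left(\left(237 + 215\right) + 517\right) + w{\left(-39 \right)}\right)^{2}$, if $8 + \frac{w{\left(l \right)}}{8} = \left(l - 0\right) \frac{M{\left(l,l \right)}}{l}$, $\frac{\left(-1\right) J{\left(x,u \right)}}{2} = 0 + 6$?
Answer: $16641$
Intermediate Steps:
$J{\left(x,u \right)} = -12$ ($J{\left(x,u \right)} = - 2 \left(0 + 6\right) = \left(-2\right) 6 = -12$)
$M{\left(p,K \right)} = -19 + K + p$ ($M{\left(p,K \right)} = -7 - \left(12 - K - p\right) = -7 + \left(-12 + K + p\right) = -19 + K + p$)
$w{\left(l \right)} = -216 + 16 l$ ($w{\left(l \right)} = -64 + 8 \left(l - 0\right) \frac{-19 + l + l}{l} = -64 + 8 \left(l + 0\right) \frac{-19 + 2 l}{l} = -64 + 8 l \frac{-19 + 2 l}{l} = -64 + 8 \left(-19 + 2 l\right) = -64 + \left(-152 + 16 l\right) = -216 + 16 l$)
$\left(\left(\left(237 + 215\right) + 517\right) + w{\left(-39 \right)}\right)^{2} = \left(\left(\left(237 + 215\right) + 517\right) + \left(-216 + 16 \left(-39\right)\right)\right)^{2} = \left(\left(452 + 517\right) - 840\right)^{2} = \left(969 - 840\right)^{2} = 129^{2} = 16641$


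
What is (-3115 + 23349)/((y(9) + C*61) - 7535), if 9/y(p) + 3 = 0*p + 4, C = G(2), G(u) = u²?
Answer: -10117/3641 ≈ -2.7786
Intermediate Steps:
C = 4 (C = 2² = 4)
y(p) = 9 (y(p) = 9/(-3 + (0*p + 4)) = 9/(-3 + (0 + 4)) = 9/(-3 + 4) = 9/1 = 9*1 = 9)
(-3115 + 23349)/((y(9) + C*61) - 7535) = (-3115 + 23349)/((9 + 4*61) - 7535) = 20234/((9 + 244) - 7535) = 20234/(253 - 7535) = 20234/(-7282) = 20234*(-1/7282) = -10117/3641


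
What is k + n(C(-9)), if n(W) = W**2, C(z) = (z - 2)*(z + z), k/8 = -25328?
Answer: -163420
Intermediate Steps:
k = -202624 (k = 8*(-25328) = -202624)
C(z) = 2*z*(-2 + z) (C(z) = (-2 + z)*(2*z) = 2*z*(-2 + z))
k + n(C(-9)) = -202624 + (2*(-9)*(-2 - 9))**2 = -202624 + (2*(-9)*(-11))**2 = -202624 + 198**2 = -202624 + 39204 = -163420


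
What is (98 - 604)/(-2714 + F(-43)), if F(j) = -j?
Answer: 506/2671 ≈ 0.18944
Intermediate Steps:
(98 - 604)/(-2714 + F(-43)) = (98 - 604)/(-2714 - 1*(-43)) = -506/(-2714 + 43) = -506/(-2671) = -506*(-1/2671) = 506/2671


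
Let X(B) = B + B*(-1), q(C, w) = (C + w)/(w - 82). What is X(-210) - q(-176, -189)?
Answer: -365/271 ≈ -1.3469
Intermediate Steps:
q(C, w) = (C + w)/(-82 + w)
X(B) = 0 (X(B) = B - B = 0)
X(-210) - q(-176, -189) = 0 - (-176 - 189)/(-82 - 189) = 0 - (-365)/(-271) = 0 - (-1)*(-365)/271 = 0 - 1*365/271 = 0 - 365/271 = -365/271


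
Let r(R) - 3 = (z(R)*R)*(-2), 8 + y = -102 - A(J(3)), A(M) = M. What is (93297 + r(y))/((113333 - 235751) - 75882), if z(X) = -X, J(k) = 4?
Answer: -9941/16525 ≈ -0.60157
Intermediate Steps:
y = -114 (y = -8 + (-102 - 1*4) = -8 + (-102 - 4) = -8 - 106 = -114)
r(R) = 3 + 2*R² (r(R) = 3 + ((-R)*R)*(-2) = 3 - R²*(-2) = 3 + 2*R²)
(93297 + r(y))/((113333 - 235751) - 75882) = (93297 + (3 + 2*(-114)²))/((113333 - 235751) - 75882) = (93297 + (3 + 2*12996))/(-122418 - 75882) = (93297 + (3 + 25992))/(-198300) = (93297 + 25995)*(-1/198300) = 119292*(-1/198300) = -9941/16525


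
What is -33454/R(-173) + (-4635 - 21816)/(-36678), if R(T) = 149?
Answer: -407694871/1821674 ≈ -223.80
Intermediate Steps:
-33454/R(-173) + (-4635 - 21816)/(-36678) = -33454/149 + (-4635 - 21816)/(-36678) = -33454*1/149 - 26451*(-1/36678) = -33454/149 + 8817/12226 = -407694871/1821674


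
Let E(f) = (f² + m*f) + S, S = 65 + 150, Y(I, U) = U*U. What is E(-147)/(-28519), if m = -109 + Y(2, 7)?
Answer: -30644/28519 ≈ -1.0745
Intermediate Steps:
Y(I, U) = U²
m = -60 (m = -109 + 7² = -109 + 49 = -60)
S = 215
E(f) = 215 + f² - 60*f (E(f) = (f² - 60*f) + 215 = 215 + f² - 60*f)
E(-147)/(-28519) = (215 + (-147)² - 60*(-147))/(-28519) = (215 + 21609 + 8820)*(-1/28519) = 30644*(-1/28519) = -30644/28519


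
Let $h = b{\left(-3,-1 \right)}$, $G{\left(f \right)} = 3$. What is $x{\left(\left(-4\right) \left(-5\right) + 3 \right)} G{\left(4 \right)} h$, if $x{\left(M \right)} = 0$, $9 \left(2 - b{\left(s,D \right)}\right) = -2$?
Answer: $0$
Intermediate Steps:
$b{\left(s,D \right)} = \frac{20}{9}$ ($b{\left(s,D \right)} = 2 - - \frac{2}{9} = 2 + \frac{2}{9} = \frac{20}{9}$)
$h = \frac{20}{9} \approx 2.2222$
$x{\left(\left(-4\right) \left(-5\right) + 3 \right)} G{\left(4 \right)} h = 0 \cdot 3 \cdot \frac{20}{9} = 0 \cdot \frac{20}{9} = 0$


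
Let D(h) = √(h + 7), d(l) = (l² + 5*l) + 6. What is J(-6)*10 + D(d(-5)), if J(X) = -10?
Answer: -100 + √13 ≈ -96.394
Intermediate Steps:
d(l) = 6 + l² + 5*l
D(h) = √(7 + h)
J(-6)*10 + D(d(-5)) = -10*10 + √(7 + (6 + (-5)² + 5*(-5))) = -100 + √(7 + (6 + 25 - 25)) = -100 + √(7 + 6) = -100 + √13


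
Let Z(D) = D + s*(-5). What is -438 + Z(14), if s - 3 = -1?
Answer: -434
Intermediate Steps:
s = 2 (s = 3 - 1 = 2)
Z(D) = -10 + D (Z(D) = D + 2*(-5) = D - 10 = -10 + D)
-438 + Z(14) = -438 + (-10 + 14) = -438 + 4 = -434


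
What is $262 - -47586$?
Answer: $47848$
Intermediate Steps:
$262 - -47586 = 262 + 47586 = 47848$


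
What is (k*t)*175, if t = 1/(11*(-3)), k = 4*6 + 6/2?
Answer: -1575/11 ≈ -143.18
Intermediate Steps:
k = 27 (k = 24 + (½)*6 = 24 + 3 = 27)
t = -1/33 (t = 1/(-33) = -1/33 ≈ -0.030303)
(k*t)*175 = (27*(-1/33))*175 = -9/11*175 = -1575/11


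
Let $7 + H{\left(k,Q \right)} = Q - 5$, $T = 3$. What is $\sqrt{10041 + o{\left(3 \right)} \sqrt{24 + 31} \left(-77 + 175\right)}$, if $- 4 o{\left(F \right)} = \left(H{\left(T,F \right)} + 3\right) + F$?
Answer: $\frac{\sqrt{40164 + 294 \sqrt{55}}}{2} \approx 102.89$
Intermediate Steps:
$H{\left(k,Q \right)} = -12 + Q$ ($H{\left(k,Q \right)} = -7 + \left(Q - 5\right) = -7 + \left(-5 + Q\right) = -12 + Q$)
$o{\left(F \right)} = \frac{9}{4} - \frac{F}{2}$ ($o{\left(F \right)} = - \frac{\left(\left(-12 + F\right) + 3\right) + F}{4} = - \frac{\left(-9 + F\right) + F}{4} = - \frac{-9 + 2 F}{4} = \frac{9}{4} - \frac{F}{2}$)
$\sqrt{10041 + o{\left(3 \right)} \sqrt{24 + 31} \left(-77 + 175\right)} = \sqrt{10041 + \left(\frac{9}{4} - \frac{3}{2}\right) \sqrt{24 + 31} \left(-77 + 175\right)} = \sqrt{10041 + \left(\frac{9}{4} - \frac{3}{2}\right) \sqrt{55} \cdot 98} = \sqrt{10041 + \frac{3 \sqrt{55}}{4} \cdot 98} = \sqrt{10041 + \frac{147 \sqrt{55}}{2}}$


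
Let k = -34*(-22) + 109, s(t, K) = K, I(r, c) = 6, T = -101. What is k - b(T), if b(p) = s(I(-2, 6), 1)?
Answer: 856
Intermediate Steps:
k = 857 (k = 748 + 109 = 857)
b(p) = 1
k - b(T) = 857 - 1*1 = 857 - 1 = 856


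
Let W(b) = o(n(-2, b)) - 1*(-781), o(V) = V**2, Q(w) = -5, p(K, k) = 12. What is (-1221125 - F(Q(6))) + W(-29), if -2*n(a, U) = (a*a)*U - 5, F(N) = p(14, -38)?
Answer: -4866783/4 ≈ -1.2167e+6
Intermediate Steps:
F(N) = 12
n(a, U) = 5/2 - U*a**2/2 (n(a, U) = -((a*a)*U - 5)/2 = -(a**2*U - 5)/2 = -(U*a**2 - 5)/2 = -(-5 + U*a**2)/2 = 5/2 - U*a**2/2)
W(b) = 781 + (5/2 - 2*b)**2 (W(b) = (5/2 - 1/2*b*(-2)**2)**2 - 1*(-781) = (5/2 - 1/2*b*4)**2 + 781 = (5/2 - 2*b)**2 + 781 = 781 + (5/2 - 2*b)**2)
(-1221125 - F(Q(6))) + W(-29) = (-1221125 - 1*12) + (781 + (-5 + 4*(-29))**2/4) = (-1221125 - 12) + (781 + (-5 - 116)**2/4) = -1221137 + (781 + (1/4)*(-121)**2) = -1221137 + (781 + (1/4)*14641) = -1221137 + (781 + 14641/4) = -1221137 + 17765/4 = -4866783/4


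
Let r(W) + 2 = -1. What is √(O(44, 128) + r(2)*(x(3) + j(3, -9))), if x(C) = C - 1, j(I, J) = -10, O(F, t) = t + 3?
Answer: √155 ≈ 12.450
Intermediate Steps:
O(F, t) = 3 + t
x(C) = -1 + C
r(W) = -3 (r(W) = -2 - 1 = -3)
√(O(44, 128) + r(2)*(x(3) + j(3, -9))) = √((3 + 128) - 3*((-1 + 3) - 10)) = √(131 - 3*(2 - 10)) = √(131 - 3*(-8)) = √(131 + 24) = √155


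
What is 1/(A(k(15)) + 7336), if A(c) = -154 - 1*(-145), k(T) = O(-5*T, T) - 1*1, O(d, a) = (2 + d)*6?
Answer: 1/7327 ≈ 0.00013648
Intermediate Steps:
O(d, a) = 12 + 6*d
k(T) = 11 - 30*T (k(T) = (12 + 6*(-5*T)) - 1*1 = (12 - 30*T) - 1 = 11 - 30*T)
A(c) = -9 (A(c) = -154 + 145 = -9)
1/(A(k(15)) + 7336) = 1/(-9 + 7336) = 1/7327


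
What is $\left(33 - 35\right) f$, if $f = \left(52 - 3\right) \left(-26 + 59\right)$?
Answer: $-3234$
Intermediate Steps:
$f = 1617$ ($f = 49 \cdot 33 = 1617$)
$\left(33 - 35\right) f = \left(33 - 35\right) 1617 = \left(-2\right) 1617 = -3234$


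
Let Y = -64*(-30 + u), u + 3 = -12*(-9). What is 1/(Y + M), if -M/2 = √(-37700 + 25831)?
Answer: I/(2*(√11869 - 2400*I)) ≈ -0.0002079 + 9.4376e-6*I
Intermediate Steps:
u = 105 (u = -3 - 12*(-9) = -3 + 108 = 105)
Y = -4800 (Y = -64*(-30 + 105) = -64*75 = -4800)
M = -2*I*√11869 (M = -2*√(-37700 + 25831) = -2*I*√11869 ≈ -217.89*I)
1/(Y + M) = 1/(-4800 - 2*I*√11869)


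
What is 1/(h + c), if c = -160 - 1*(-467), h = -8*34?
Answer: 1/35 ≈ 0.028571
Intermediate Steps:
h = -272
c = 307 (c = -160 + 467 = 307)
1/(h + c) = 1/(-272 + 307) = 1/35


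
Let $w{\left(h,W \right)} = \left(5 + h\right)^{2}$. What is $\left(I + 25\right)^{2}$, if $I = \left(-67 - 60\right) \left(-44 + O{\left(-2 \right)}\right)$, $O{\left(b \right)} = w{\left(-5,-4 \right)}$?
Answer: $31505769$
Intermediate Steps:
$O{\left(b \right)} = 0$ ($O{\left(b \right)} = \left(5 - 5\right)^{2} = 0^{2} = 0$)
$I = 5588$ ($I = \left(-67 - 60\right) \left(-44 + 0\right) = \left(-127\right) \left(-44\right) = 5588$)
$\left(I + 25\right)^{2} = \left(5588 + 25\right)^{2} = 5613^{2} = 31505769$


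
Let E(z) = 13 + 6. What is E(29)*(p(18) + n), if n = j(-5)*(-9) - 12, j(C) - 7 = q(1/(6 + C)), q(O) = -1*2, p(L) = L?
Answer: -741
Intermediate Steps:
q(O) = -2
j(C) = 5 (j(C) = 7 - 2 = 5)
n = -57 (n = 5*(-9) - 12 = -45 - 12 = -57)
E(z) = 19
E(29)*(p(18) + n) = 19*(18 - 57) = 19*(-39) = -741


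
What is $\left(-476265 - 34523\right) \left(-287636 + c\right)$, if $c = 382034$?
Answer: $-48217365624$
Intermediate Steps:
$\left(-476265 - 34523\right) \left(-287636 + c\right) = \left(-476265 - 34523\right) \left(-287636 + 382034\right) = \left(-510788\right) 94398 = -48217365624$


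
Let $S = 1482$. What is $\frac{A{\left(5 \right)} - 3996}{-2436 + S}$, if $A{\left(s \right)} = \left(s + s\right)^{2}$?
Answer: $\frac{1948}{477} \approx 4.0839$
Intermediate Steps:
$A{\left(s \right)} = 4 s^{2}$ ($A{\left(s \right)} = \left(2 s\right)^{2} = 4 s^{2}$)
$\frac{A{\left(5 \right)} - 3996}{-2436 + S} = \frac{4 \cdot 5^{2} - 3996}{-2436 + 1482} = \frac{4 \cdot 25 - 3996}{-954} = \left(100 - 3996\right) \left(- \frac{1}{954}\right) = \left(-3896\right) \left(- \frac{1}{954}\right) = \frac{1948}{477}$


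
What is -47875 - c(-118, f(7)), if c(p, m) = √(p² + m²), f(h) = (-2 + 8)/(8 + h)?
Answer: -47875 - 2*√87026/5 ≈ -47993.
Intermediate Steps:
f(h) = 6/(8 + h)
c(p, m) = √(m² + p²)
-47875 - c(-118, f(7)) = -47875 - √((6/(8 + 7))² + (-118)²) = -47875 - √((6/15)² + 13924) = -47875 - √((6*(1/15))² + 13924) = -47875 - √((⅖)² + 13924) = -47875 - √(4/25 + 13924) = -47875 - √(348104/25) = -47875 - 2*√87026/5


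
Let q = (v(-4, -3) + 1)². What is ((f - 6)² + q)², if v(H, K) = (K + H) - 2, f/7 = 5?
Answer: 819025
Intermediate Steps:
f = 35 (f = 7*5 = 35)
v(H, K) = -2 + H + K (v(H, K) = (H + K) - 2 = -2 + H + K)
q = 64 (q = ((-2 - 4 - 3) + 1)² = (-9 + 1)² = (-8)² = 64)
((f - 6)² + q)² = ((35 - 6)² + 64)² = (29² + 64)² = (841 + 64)² = 905² = 819025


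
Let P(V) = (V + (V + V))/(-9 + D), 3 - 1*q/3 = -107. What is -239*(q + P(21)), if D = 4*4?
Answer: -81021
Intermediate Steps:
D = 16
q = 330 (q = 9 - 3*(-107) = 9 + 321 = 330)
P(V) = 3*V/7 (P(V) = (V + (V + V))/(-9 + 16) = (V + 2*V)/7 = (3*V)*(⅐) = 3*V/7)
-239*(q + P(21)) = -239*(330 + (3/7)*21) = -239*(330 + 9) = -239*339 = -81021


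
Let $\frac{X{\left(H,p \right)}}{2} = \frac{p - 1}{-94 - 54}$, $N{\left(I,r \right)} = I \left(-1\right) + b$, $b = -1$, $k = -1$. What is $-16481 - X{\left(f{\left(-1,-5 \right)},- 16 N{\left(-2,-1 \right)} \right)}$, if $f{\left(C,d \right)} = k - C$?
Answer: $- \frac{1219611}{74} \approx -16481.0$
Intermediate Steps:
$f{\left(C,d \right)} = -1 - C$
$N{\left(I,r \right)} = -1 - I$ ($N{\left(I,r \right)} = I \left(-1\right) - 1 = - I - 1 = -1 - I$)
$X{\left(H,p \right)} = \frac{1}{74} - \frac{p}{74}$ ($X{\left(H,p \right)} = 2 \frac{p - 1}{-94 - 54} = 2 \frac{-1 + p}{-148} = 2 \left(-1 + p\right) \left(- \frac{1}{148}\right) = 2 \left(\frac{1}{148} - \frac{p}{148}\right) = \frac{1}{74} - \frac{p}{74}$)
$-16481 - X{\left(f{\left(-1,-5 \right)},- 16 N{\left(-2,-1 \right)} \right)} = -16481 - \left(\frac{1}{74} - \frac{\left(-16\right) \left(-1 - -2\right)}{74}\right) = -16481 - \left(\frac{1}{74} - \frac{\left(-16\right) \left(-1 + 2\right)}{74}\right) = -16481 - \left(\frac{1}{74} - \frac{\left(-16\right) 1}{74}\right) = -16481 - \left(\frac{1}{74} - - \frac{8}{37}\right) = -16481 - \left(\frac{1}{74} + \frac{8}{37}\right) = -16481 - \frac{17}{74} = - \frac{1219611}{74}$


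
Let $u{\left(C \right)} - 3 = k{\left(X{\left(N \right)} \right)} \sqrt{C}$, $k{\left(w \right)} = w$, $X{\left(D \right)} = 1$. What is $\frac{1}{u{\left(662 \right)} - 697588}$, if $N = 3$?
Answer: $- \frac{697585}{486624831563} - \frac{\sqrt{662}}{486624831563} \approx -1.4336 \cdot 10^{-6}$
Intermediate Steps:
$u{\left(C \right)} = 3 + \sqrt{C}$ ($u{\left(C \right)} = 3 + 1 \sqrt{C} = 3 + \sqrt{C}$)
$\frac{1}{u{\left(662 \right)} - 697588} = \frac{1}{\left(3 + \sqrt{662}\right) - 697588} = \frac{1}{-697585 + \sqrt{662}}$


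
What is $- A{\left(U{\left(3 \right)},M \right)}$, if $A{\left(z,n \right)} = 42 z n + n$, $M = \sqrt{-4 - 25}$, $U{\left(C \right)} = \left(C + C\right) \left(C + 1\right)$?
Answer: $- 1009 i \sqrt{29} \approx - 5433.6 i$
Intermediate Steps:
$U{\left(C \right)} = 2 C \left(1 + C\right)$
$M = i \sqrt{29}$ ($M = \sqrt{-29} = i \sqrt{29} \approx 5.3852 i$)
$A{\left(z,n \right)} = n + 42 n z$ ($A{\left(z,n \right)} = 42 n z + n = n + 42 n z$)
$- A{\left(U{\left(3 \right)},M \right)} = - i \sqrt{29} \left(1 + 42 \cdot 2 \cdot 3 \left(1 + 3\right)\right) = - i \sqrt{29} \left(1 + 42 \cdot 2 \cdot 3 \cdot 4\right) = - i \sqrt{29} \left(1 + 42 \cdot 24\right) = - i \sqrt{29} \left(1 + 1008\right) = - i \sqrt{29} \cdot 1009 = - 1009 i \sqrt{29}$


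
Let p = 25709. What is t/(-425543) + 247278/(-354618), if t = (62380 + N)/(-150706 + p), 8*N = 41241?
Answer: -17537450817084241/25150264308169704 ≈ -0.69731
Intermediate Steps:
N = 41241/8 (N = (1/8)*41241 = 41241/8 ≈ 5155.1)
t = -540281/999976 (t = (62380 + 41241/8)/(-150706 + 25709) = (540281/8)/(-124997) = (540281/8)*(-1/124997) = -540281/999976 ≈ -0.54029)
t/(-425543) + 247278/(-354618) = -540281/999976/(-425543) + 247278/(-354618) = -540281/999976*(-1/425543) + 247278*(-1/354618) = 540281/425532786968 - 41213/59103 = -17537450817084241/25150264308169704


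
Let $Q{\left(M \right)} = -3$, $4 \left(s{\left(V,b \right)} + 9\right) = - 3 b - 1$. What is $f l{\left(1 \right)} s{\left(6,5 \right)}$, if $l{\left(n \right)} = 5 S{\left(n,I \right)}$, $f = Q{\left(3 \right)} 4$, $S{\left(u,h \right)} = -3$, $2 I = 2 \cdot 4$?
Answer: $-2340$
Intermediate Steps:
$I = 4$ ($I = \frac{2 \cdot 4}{2} = \frac{1}{2} \cdot 8 = 4$)
$s{\left(V,b \right)} = - \frac{37}{4} - \frac{3 b}{4}$ ($s{\left(V,b \right)} = -9 + \frac{- 3 b - 1}{4} = -9 + \frac{-1 - 3 b}{4} = -9 - \left(\frac{1}{4} + \frac{3 b}{4}\right) = - \frac{37}{4} - \frac{3 b}{4}$)
$f = -12$ ($f = \left(-3\right) 4 = -12$)
$l{\left(n \right)} = -15$ ($l{\left(n \right)} = 5 \left(-3\right) = -15$)
$f l{\left(1 \right)} s{\left(6,5 \right)} = \left(-12\right) \left(-15\right) \left(- \frac{37}{4} - \frac{15}{4}\right) = 180 \left(- \frac{37}{4} - \frac{15}{4}\right) = 180 \left(-13\right) = -2340$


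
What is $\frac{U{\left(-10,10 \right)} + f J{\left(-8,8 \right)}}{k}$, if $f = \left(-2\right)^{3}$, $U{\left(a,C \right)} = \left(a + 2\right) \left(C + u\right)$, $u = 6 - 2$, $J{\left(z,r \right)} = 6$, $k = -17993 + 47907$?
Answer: $- \frac{80}{14957} \approx -0.0053487$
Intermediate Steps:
$k = 29914$
$u = 4$ ($u = 6 - 2 = 4$)
$U{\left(a,C \right)} = \left(2 + a\right) \left(4 + C\right)$ ($U{\left(a,C \right)} = \left(a + 2\right) \left(C + 4\right) = \left(2 + a\right) \left(4 + C\right)$)
$f = -8$
$\frac{U{\left(-10,10 \right)} + f J{\left(-8,8 \right)}}{k} = \frac{\left(8 + 2 \cdot 10 + 4 \left(-10\right) + 10 \left(-10\right)\right) - 48}{29914} = \left(\left(8 + 20 - 40 - 100\right) - 48\right) \frac{1}{29914} = \left(-112 - 48\right) \frac{1}{29914} = \left(-160\right) \frac{1}{29914} = - \frac{80}{14957}$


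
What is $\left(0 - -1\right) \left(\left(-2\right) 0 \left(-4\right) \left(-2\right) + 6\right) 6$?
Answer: $36$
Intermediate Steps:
$\left(0 - -1\right) \left(\left(-2\right) 0 \left(-4\right) \left(-2\right) + 6\right) 6 = \left(0 + 1\right) \left(0 \left(-4\right) \left(-2\right) + 6\right) 6 = 1 \left(0 \left(-2\right) + 6\right) 6 = 1 \left(0 + 6\right) 6 = 1 \cdot 6 \cdot 6 = 6 \cdot 6 = 36$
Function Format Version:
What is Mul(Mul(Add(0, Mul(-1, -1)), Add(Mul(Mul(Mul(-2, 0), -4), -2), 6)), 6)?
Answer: 36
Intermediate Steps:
Mul(Mul(Add(0, Mul(-1, -1)), Add(Mul(Mul(Mul(-2, 0), -4), -2), 6)), 6) = Mul(Mul(Add(0, 1), Add(Mul(Mul(0, -4), -2), 6)), 6) = Mul(Mul(1, Add(Mul(0, -2), 6)), 6) = Mul(Mul(1, Add(0, 6)), 6) = Mul(Mul(1, 6), 6) = Mul(6, 6) = 36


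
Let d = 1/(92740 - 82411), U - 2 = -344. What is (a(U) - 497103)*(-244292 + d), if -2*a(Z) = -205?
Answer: 2508154837890067/20658 ≈ 1.2141e+11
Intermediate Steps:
U = -342 (U = 2 - 344 = -342)
a(Z) = 205/2 (a(Z) = -½*(-205) = 205/2)
d = 1/10329 ≈ 9.6815e-5
(a(U) - 497103)*(-244292 + d) = (205/2 - 497103)*(-244292 + 1/10329) = -994001/2*(-2523292067/10329) = 2508154837890067/20658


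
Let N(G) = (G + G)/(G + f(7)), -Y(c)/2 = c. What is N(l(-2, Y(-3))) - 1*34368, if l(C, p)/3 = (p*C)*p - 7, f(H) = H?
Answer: -3952083/115 ≈ -34366.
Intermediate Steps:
Y(c) = -2*c
l(C, p) = -21 + 3*C*p² (l(C, p) = 3*((p*C)*p - 7) = 3*((C*p)*p - 7) = 3*(C*p² - 7) = 3*(-7 + C*p²) = -21 + 3*C*p²)
N(G) = 2*G/(7 + G) (N(G) = (G + G)/(G + 7) = (2*G)/(7 + G) = 2*G/(7 + G))
N(l(-2, Y(-3))) - 1*34368 = 2*(-21 + 3*(-2)*(-2*(-3))²)/(7 + (-21 + 3*(-2)*(-2*(-3))²)) - 1*34368 = 2*(-21 + 3*(-2)*6²)/(7 + (-21 + 3*(-2)*6²)) - 34368 = 2*(-21 + 3*(-2)*36)/(7 + (-21 + 3*(-2)*36)) - 34368 = 2*(-21 - 216)/(7 + (-21 - 216)) - 34368 = 2*(-237)/(7 - 237) - 34368 = 2*(-237)/(-230) - 34368 = 2*(-237)*(-1/230) - 34368 = 237/115 - 34368 = -3952083/115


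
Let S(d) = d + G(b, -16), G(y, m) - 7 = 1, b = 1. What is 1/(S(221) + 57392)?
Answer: 1/57621 ≈ 1.7355e-5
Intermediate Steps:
G(y, m) = 8 (G(y, m) = 7 + 1 = 8)
S(d) = 8 + d (S(d) = d + 8 = 8 + d)
1/(S(221) + 57392) = 1/((8 + 221) + 57392) = 1/(229 + 57392) = 1/57621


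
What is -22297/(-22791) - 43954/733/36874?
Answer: 300827937530/308004889911 ≈ 0.97670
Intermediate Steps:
-22297/(-22791) - 43954/733/36874 = -22297*(-1/22791) - 43954*1/733*(1/36874) = 22297/22791 - 43954/733*1/36874 = 22297/22791 - 21977/13514321 = 300827937530/308004889911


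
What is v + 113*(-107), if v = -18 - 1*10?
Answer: -12119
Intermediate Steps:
v = -28 (v = -18 - 10 = -28)
v + 113*(-107) = -28 + 113*(-107) = -28 - 12091 = -12119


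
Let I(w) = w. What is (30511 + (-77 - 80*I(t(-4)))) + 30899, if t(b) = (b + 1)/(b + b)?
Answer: 61303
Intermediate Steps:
t(b) = (1 + b)/(2*b) (t(b) = (1 + b)/((2*b)) = (1 + b)*(1/(2*b)) = (1 + b)/(2*b))
(30511 + (-77 - 80*I(t(-4)))) + 30899 = (30511 + (-77 - 40*(1 - 4)/(-4))) + 30899 = (30511 + (-77 - 40*(-1)*(-3)/4)) + 30899 = (30511 + (-77 - 80*3/8)) + 30899 = (30511 + (-77 - 30)) + 30899 = (30511 - 107) + 30899 = 30404 + 30899 = 61303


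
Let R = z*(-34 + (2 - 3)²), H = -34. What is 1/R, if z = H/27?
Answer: 9/374 ≈ 0.024064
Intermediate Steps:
z = -34/27 ≈ -1.2593
R = 374/9 (R = -34*(-34 + (2 - 3)²)/27 = -34*(-34 + (-1)²)/27 = -34*(-34 + 1)/27 = -34/27*(-33) = 374/9 ≈ 41.556)
1/R = 1/(374/9) = 9/374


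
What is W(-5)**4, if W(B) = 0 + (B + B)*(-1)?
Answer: 10000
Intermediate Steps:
W(B) = -2*B (W(B) = 0 + (2*B)*(-1) = 0 - 2*B = -2*B)
W(-5)**4 = (-2*(-5))**4 = 10**4 = 10000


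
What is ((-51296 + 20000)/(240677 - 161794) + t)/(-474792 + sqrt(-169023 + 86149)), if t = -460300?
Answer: 8619819369425616/8891199772171927 + 18154938098*I*sqrt(82874)/8891199772171927 ≈ 0.96948 + 0.00058782*I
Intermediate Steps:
((-51296 + 20000)/(240677 - 161794) + t)/(-474792 + sqrt(-169023 + 86149)) = ((-51296 + 20000)/(240677 - 161794) - 460300)/(-474792 + sqrt(-169023 + 86149)) = (-31296/78883 - 460300)/(-474792 + sqrt(-82874)) = (-31296*1/78883 - 460300)/(-474792 + I*sqrt(82874)) = (-31296/78883 - 460300)/(-474792 + I*sqrt(82874)) = -36309876196/(78883*(-474792 + I*sqrt(82874)))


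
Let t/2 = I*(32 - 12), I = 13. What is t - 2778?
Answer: -2258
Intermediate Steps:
t = 520 (t = 2*(13*(32 - 12)) = 2*(13*20) = 2*260 = 520)
t - 2778 = 520 - 2778 = -2258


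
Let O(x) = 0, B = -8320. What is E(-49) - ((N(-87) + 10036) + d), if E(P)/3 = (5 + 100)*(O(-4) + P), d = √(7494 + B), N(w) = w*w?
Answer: -33040 - I*√826 ≈ -33040.0 - 28.74*I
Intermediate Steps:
N(w) = w²
d = I*√826 (d = √(7494 - 8320) = √(-826) = I*√826 ≈ 28.74*I)
E(P) = 315*P (E(P) = 3*((5 + 100)*(0 + P)) = 3*(105*P) = 315*P)
E(-49) - ((N(-87) + 10036) + d) = 315*(-49) - (((-87)² + 10036) + I*√826) = -15435 - ((7569 + 10036) + I*√826) = -15435 - (17605 + I*√826) = -15435 + (-17605 - I*√826) = -33040 - I*√826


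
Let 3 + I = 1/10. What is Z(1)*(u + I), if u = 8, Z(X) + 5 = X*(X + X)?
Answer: -153/10 ≈ -15.300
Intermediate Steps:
Z(X) = -5 + 2*X² (Z(X) = -5 + X*(X + X) = -5 + X*(2*X) = -5 + 2*X²)
I = -29/10 (I = -3 + 1/10 = -3 + ⅒ = -29/10 ≈ -2.9000)
Z(1)*(u + I) = (-5 + 2*1²)*(8 - 29/10) = (-5 + 2*1)*(51/10) = (-5 + 2)*(51/10) = -3*51/10 = -153/10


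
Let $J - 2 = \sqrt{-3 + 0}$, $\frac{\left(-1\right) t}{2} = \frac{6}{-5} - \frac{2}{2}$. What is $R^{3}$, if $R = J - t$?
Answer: $\frac{972}{125} + \frac{357 i \sqrt{3}}{25} \approx 7.776 + 24.734 i$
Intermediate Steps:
$t = \frac{22}{5}$ ($t = - 2 \left(\frac{6}{-5} - \frac{2}{2}\right) = - 2 \left(6 \left(- \frac{1}{5}\right) - 1\right) = - 2 \left(- \frac{6}{5} - 1\right) = \left(-2\right) \left(- \frac{11}{5}\right) = \frac{22}{5} \approx 4.4$)
$J = 2 + i \sqrt{3}$ ($J = 2 + \sqrt{-3 + 0} = 2 + \sqrt{-3} = 2 + i \sqrt{3} \approx 2.0 + 1.732 i$)
$R = - \frac{12}{5} + i \sqrt{3}$ ($R = \left(2 + i \sqrt{3}\right) - \frac{22}{5} = - \frac{12}{5} + i \sqrt{3} \approx -2.4 + 1.732 i$)
$R^{3} = \left(- \frac{12}{5} + i \sqrt{3}\right)^{3}$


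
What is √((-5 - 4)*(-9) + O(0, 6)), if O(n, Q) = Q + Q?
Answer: √93 ≈ 9.6436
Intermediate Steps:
O(n, Q) = 2*Q
√((-5 - 4)*(-9) + O(0, 6)) = √((-5 - 4)*(-9) + 2*6) = √(-9*(-9) + 12) = √(81 + 12) = √93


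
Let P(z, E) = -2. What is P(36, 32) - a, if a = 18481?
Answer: -18483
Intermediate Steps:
P(36, 32) - a = -2 - 1*18481 = -2 - 18481 = -18483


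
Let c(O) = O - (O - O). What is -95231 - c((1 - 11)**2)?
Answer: -95331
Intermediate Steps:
c(O) = O (c(O) = O - 1*0 = O + 0 = O)
-95231 - c((1 - 11)**2) = -95231 - (1 - 11)**2 = -95231 - 1*(-10)**2 = -95231 - 1*100 = -95231 - 100 = -95331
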